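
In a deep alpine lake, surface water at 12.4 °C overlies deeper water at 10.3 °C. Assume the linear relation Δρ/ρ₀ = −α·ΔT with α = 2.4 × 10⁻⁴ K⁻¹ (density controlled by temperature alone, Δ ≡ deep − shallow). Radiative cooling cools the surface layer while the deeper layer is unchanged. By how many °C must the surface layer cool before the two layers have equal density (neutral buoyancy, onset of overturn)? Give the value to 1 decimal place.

With temperature the only control, equal density requires T_surf′ = T_deep.
T_surf′ = 10.3 °C.
Cooling required: 12.4 − 10.3 = 2.1 °C.

2.1 °C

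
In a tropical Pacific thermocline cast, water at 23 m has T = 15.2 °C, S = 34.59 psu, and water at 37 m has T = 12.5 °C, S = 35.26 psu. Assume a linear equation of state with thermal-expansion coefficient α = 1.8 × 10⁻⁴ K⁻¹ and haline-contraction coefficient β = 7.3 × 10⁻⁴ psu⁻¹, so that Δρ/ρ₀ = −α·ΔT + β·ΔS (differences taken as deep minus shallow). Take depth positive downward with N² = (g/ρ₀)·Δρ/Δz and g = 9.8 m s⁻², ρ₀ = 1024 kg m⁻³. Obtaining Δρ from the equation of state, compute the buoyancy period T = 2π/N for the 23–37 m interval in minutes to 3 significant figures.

ΔT = -2.7 K, ΔS = +0.67 psu (deep − shallow).
Δρ/ρ₀ = −αΔT + βΔS = 4.86 × 10⁻⁴ + 4.891 × 10⁻⁴ = 9.751 × 10⁻⁴, so Δρ ≈ 0.9985 kg m⁻³.
N² = (g/ρ₀)·Δρ/Δz = g·(Δρ/ρ₀)/Δz = 9.8 × 9.751 × 10⁻⁴ / 14 = 6.8257 × 10⁻⁴ s⁻².
N = √(6.8257 × 10⁻⁴) = 0.026126 rad s⁻¹ → T = 2π/N = 240.50 s = 4.0083 min ≈ 4.01 min.

4.01 min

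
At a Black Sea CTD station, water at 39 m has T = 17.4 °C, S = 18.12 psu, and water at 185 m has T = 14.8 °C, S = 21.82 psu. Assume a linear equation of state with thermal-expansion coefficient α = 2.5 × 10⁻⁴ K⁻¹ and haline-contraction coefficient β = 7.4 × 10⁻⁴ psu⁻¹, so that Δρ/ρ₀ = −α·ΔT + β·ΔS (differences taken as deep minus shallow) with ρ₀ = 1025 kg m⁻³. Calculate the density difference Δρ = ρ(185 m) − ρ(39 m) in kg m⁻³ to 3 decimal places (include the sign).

ΔT = -2.6 K, ΔS = +3.70 psu (deep − shallow).
Δρ/ρ₀ = −(2.5 × 10⁻⁴)(-2.6) + (7.4 × 10⁻⁴)(+3.70) = 3.388 × 10⁻³.
Δρ = 1025 × (3.388 × 10⁻³) = +3.473 kg m⁻³.
Positive Δρ: denser below, stable.

+3.473 kg m⁻³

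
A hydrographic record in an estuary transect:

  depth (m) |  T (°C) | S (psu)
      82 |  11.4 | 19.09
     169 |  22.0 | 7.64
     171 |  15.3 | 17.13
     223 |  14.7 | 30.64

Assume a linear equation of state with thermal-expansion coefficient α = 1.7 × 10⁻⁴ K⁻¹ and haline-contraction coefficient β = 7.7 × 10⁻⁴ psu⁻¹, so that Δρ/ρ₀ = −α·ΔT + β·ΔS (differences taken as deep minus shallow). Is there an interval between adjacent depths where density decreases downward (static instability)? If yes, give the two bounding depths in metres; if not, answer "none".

82–169 m

Evaluate Δρ/ρ₀ = −αΔT + βΔS across each adjacent pair:
  82–169 m: −αΔT+βΔS = −(1.7 × 10⁻⁴)(+10.6)+(7.7 × 10⁻⁴)(-11.45) = -0.011 → UNSTABLE
  169–171 m: −αΔT+βΔS = −(1.7 × 10⁻⁴)(-6.7)+(7.7 × 10⁻⁴)(+9.49) = 8.4 × 10⁻³ → stable
  171–223 m: −αΔT+βΔS = −(1.7 × 10⁻⁴)(-0.6)+(7.7 × 10⁻⁴)(+13.51) = 0.011 → stable
The 82–169 m interval has Δρ < 0: lighter water underlies denser water.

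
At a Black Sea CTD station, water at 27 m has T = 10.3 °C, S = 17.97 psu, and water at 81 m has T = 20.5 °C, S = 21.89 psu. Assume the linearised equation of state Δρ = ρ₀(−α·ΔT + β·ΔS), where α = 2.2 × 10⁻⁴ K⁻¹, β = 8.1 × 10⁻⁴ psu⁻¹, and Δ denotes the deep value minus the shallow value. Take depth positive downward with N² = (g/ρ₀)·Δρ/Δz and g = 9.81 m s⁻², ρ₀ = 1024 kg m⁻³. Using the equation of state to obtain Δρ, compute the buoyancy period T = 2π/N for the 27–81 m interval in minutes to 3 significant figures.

8.05 min

ΔT = +10.2 K, ΔS = +3.92 psu (deep − shallow).
Δρ/ρ₀ = −αΔT + βΔS = -2.244 × 10⁻³ + 3.1752 × 10⁻³ = 9.312 × 10⁻⁴, so Δρ ≈ 0.9535 kg m⁻³.
N² = (g/ρ₀)·Δρ/Δz = g·(Δρ/ρ₀)/Δz = 9.81 × 9.312 × 10⁻⁴ / 54 = 1.6917 × 10⁻⁴ s⁻².
N = √(1.6917 × 10⁻⁴) = 0.013007 rad s⁻¹ → T = 2π/N = 483.06 s = 8.0510 min ≈ 8.05 min.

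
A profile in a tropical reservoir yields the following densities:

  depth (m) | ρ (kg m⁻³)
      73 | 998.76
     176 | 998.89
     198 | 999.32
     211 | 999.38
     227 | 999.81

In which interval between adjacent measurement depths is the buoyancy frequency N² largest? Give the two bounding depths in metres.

Compute the density gradient over each adjacent pair:
  73–176 m: Δρ/Δz = 0.13/103 = 1.3 × 10⁻³ kg m⁻⁴
  176–198 m: Δρ/Δz = 0.43/22 = 0.020 kg m⁻⁴
  198–211 m: Δρ/Δz = 0.06/13 = 4.6 × 10⁻³ kg m⁻⁴
  211–227 m: Δρ/Δz = 0.43/16 = 0.027 kg m⁻⁴
The largest gradient is in the 211–227 m interval — the pycnocline.

211–227 m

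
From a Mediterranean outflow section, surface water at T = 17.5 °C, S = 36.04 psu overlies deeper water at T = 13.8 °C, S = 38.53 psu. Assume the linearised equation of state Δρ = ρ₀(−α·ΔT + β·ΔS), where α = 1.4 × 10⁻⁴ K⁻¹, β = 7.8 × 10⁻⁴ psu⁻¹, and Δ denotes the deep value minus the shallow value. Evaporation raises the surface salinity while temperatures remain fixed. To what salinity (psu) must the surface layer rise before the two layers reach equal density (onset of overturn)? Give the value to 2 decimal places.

39.19 psu

Neutral buoyancy requires −α(T_deep − T_surf) + β(S_deep − S_surf′) = 0.
S_surf′ = S_deep − (α/β)·ΔT = 38.53 − (1.4 × 10⁻⁴/7.8 × 10⁻⁴)·(-3.7) = 39.1941 psu.
Increase required: 39.1941 − 36.04 = 3.1541 psu.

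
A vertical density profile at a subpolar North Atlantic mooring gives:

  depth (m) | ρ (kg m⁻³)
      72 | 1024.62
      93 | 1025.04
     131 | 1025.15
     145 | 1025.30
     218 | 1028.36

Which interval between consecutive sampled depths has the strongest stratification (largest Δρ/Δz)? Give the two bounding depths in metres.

Compute the density gradient over each adjacent pair:
  72–93 m: Δρ/Δz = 0.42/21 = 0.020 kg m⁻⁴
  93–131 m: Δρ/Δz = 0.11/38 = 2.9 × 10⁻³ kg m⁻⁴
  131–145 m: Δρ/Δz = 0.15/14 = 0.011 kg m⁻⁴
  145–218 m: Δρ/Δz = 3.06/73 = 0.042 kg m⁻⁴
The largest gradient is in the 145–218 m interval — the pycnocline.

145–218 m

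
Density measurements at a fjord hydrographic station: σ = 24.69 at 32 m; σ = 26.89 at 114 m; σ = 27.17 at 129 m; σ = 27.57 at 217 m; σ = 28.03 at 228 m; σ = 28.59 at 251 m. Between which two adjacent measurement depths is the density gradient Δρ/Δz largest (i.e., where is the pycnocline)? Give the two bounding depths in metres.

217–228 m

Compute the density gradient over each adjacent pair:
  32–114 m: Δρ/Δz = 2.20/82 = 0.027 kg m⁻⁴
  114–129 m: Δρ/Δz = 0.28/15 = 0.019 kg m⁻⁴
  129–217 m: Δρ/Δz = 0.40/88 = 4.5 × 10⁻³ kg m⁻⁴
  217–228 m: Δρ/Δz = 0.46/11 = 0.042 kg m⁻⁴
  228–251 m: Δρ/Δz = 0.56/23 = 0.024 kg m⁻⁴
The largest gradient is in the 217–228 m interval — the pycnocline.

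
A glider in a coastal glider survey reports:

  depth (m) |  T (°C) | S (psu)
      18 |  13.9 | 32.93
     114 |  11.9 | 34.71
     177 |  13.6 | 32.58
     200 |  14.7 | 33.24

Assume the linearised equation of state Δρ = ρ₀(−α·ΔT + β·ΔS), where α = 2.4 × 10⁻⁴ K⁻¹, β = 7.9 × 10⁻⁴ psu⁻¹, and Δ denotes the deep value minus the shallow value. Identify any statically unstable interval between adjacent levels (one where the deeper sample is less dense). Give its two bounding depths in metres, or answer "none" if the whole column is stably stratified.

114–177 m

Evaluate Δρ/ρ₀ = −αΔT + βΔS across each adjacent pair:
  18–114 m: −αΔT+βΔS = −(2.4 × 10⁻⁴)(-2.0)+(7.9 × 10⁻⁴)(+1.78) = 1.9 × 10⁻³ → stable
  114–177 m: −αΔT+βΔS = −(2.4 × 10⁻⁴)(+1.7)+(7.9 × 10⁻⁴)(-2.13) = -2.1 × 10⁻³ → UNSTABLE
  177–200 m: −αΔT+βΔS = −(2.4 × 10⁻⁴)(+1.1)+(7.9 × 10⁻⁴)(+0.66) = 2.6 × 10⁻⁴ → stable
The 114–177 m interval has Δρ < 0: lighter water underlies denser water.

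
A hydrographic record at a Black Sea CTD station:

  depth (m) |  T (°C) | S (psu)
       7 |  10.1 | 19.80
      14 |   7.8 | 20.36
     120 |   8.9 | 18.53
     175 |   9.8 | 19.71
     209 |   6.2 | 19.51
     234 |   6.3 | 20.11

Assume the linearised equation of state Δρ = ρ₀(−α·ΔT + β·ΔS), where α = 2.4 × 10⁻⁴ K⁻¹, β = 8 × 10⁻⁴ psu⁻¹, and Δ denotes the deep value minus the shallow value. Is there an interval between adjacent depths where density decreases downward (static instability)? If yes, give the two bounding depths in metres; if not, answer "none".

Evaluate Δρ/ρ₀ = −αΔT + βΔS across each adjacent pair:
  7–14 m: −αΔT+βΔS = −(2.4 × 10⁻⁴)(-2.3)+(8 × 10⁻⁴)(+0.56) = 1.0 × 10⁻³ → stable
  14–120 m: −αΔT+βΔS = −(2.4 × 10⁻⁴)(+1.1)+(8 × 10⁻⁴)(-1.83) = -1.7 × 10⁻³ → UNSTABLE
  120–175 m: −αΔT+βΔS = −(2.4 × 10⁻⁴)(+0.9)+(8 × 10⁻⁴)(+1.18) = 7.3 × 10⁻⁴ → stable
  175–209 m: −αΔT+βΔS = −(2.4 × 10⁻⁴)(-3.6)+(8 × 10⁻⁴)(-0.20) = 7.0 × 10⁻⁴ → stable
  209–234 m: −αΔT+βΔS = −(2.4 × 10⁻⁴)(+0.1)+(8 × 10⁻⁴)(+0.60) = 4.6 × 10⁻⁴ → stable
The 14–120 m interval has Δρ < 0: lighter water underlies denser water.

14–120 m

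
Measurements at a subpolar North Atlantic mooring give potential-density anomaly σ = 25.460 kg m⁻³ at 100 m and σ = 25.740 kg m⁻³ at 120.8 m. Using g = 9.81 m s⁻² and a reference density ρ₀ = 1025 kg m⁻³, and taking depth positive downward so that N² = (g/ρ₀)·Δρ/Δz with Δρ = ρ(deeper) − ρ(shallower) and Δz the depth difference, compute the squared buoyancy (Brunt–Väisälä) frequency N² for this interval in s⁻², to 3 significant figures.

Δρ = 1025.740 − 1025.460 = 0.280 kg m⁻³ over Δz = 120.8 − 100 = 20.8 m.
N² = (9.81/1025) × (0.280/20.8) = 1.2884 × 10⁻⁴ s⁻² ≈ 1.29 × 10⁻⁴ s⁻².

1.29 × 10⁻⁴ s⁻²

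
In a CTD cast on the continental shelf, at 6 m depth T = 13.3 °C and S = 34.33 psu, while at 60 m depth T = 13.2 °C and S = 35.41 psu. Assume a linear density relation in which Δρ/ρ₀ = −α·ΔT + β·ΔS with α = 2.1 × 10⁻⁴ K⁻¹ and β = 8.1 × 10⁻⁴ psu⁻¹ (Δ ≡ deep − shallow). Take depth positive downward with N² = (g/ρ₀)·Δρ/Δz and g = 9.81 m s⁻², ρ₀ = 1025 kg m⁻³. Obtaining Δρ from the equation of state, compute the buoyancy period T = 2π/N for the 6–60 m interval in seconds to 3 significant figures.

ΔT = -0.1 K, ΔS = +1.08 psu (deep − shallow).
Δρ/ρ₀ = −αΔT + βΔS = 2.10 × 10⁻⁵ + 8.748 × 10⁻⁴ = 8.958 × 10⁻⁴, so Δρ ≈ 0.9182 kg m⁻³.
N² = (g/ρ₀)·Δρ/Δz = g·(Δρ/ρ₀)/Δz = 9.81 × 8.958 × 10⁻⁴ / 54 = 1.6274 × 10⁻⁴ s⁻².
N = √(1.6274 × 10⁻⁴) = 0.012757 rad s⁻¹ → T = 2π/N = 492.53 s ≈ 493 s.

493 s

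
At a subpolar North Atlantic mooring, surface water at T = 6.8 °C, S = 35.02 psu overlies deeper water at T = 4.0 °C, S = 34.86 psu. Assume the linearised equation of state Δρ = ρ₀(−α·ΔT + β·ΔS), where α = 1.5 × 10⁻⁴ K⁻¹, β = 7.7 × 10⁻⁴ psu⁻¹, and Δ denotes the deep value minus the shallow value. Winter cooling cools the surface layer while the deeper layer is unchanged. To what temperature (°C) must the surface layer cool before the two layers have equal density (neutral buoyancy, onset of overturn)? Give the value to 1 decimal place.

Neutral buoyancy requires Δρ = 0, i.e. −α(T_deep − T_surf′) + β(S_deep − S_surf) = 0.
T_surf′ = T_deep − (β/α)·ΔS = 4.0 − (7.7 × 10⁻⁴/1.5 × 10⁻⁴)·(-0.16) = 4.821 °C.
Cooling required: 6.8 − (4.821) = 1.979 °C.

4.8 °C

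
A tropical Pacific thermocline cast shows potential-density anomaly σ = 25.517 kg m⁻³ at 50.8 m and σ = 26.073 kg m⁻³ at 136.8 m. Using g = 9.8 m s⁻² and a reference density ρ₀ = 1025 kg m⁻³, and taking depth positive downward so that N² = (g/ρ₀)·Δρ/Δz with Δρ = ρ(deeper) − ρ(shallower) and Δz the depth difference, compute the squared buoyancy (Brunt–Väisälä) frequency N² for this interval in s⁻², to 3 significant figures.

6.18 × 10⁻⁵ s⁻²

Δρ = 1026.073 − 1025.517 = 0.556 kg m⁻³ over Δz = 136.8 − 50.8 = 86 m.
N² = (9.8/1025) × (0.556/86) = 6.1813 × 10⁻⁵ s⁻² ≈ 6.18 × 10⁻⁵ s⁻².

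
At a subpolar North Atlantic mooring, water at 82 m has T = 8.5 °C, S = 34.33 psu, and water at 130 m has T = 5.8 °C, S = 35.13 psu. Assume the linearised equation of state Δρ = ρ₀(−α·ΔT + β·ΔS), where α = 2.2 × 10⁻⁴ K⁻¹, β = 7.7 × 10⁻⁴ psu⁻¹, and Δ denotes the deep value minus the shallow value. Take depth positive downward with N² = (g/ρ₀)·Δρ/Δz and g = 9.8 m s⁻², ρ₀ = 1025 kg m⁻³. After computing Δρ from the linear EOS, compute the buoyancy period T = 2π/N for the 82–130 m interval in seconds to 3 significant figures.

ΔT = -2.7 K, ΔS = +0.80 psu (deep − shallow).
Δρ/ρ₀ = −αΔT + βΔS = 5.94 × 10⁻⁴ + 6.16 × 10⁻⁴ = 1.21 × 10⁻³, so Δρ ≈ 1.240 kg m⁻³.
N² = (g/ρ₀)·Δρ/Δz = g·(Δρ/ρ₀)/Δz = 9.8 × 1.21 × 10⁻³ / 48 = 2.4704 × 10⁻⁴ s⁻².
N = √(2.4704 × 10⁻⁴) = 0.015718 rad s⁻¹ → T = 2π/N = 399.74 s ≈ 400 s.

400 s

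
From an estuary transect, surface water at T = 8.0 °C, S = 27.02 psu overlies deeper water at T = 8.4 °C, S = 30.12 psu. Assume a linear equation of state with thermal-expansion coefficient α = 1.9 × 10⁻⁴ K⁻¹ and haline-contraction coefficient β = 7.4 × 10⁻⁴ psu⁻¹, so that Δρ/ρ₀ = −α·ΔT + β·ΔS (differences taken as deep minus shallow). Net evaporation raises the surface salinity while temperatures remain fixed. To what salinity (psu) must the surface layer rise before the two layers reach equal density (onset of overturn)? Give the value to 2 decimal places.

Neutral buoyancy requires −α(T_deep − T_surf) + β(S_deep − S_surf′) = 0.
S_surf′ = S_deep − (α/β)·ΔT = 30.12 − (1.9 × 10⁻⁴/7.4 × 10⁻⁴)·(+0.4) = 30.0173 psu.
Increase required: 30.0173 − 27.02 = 2.9973 psu.

30.02 psu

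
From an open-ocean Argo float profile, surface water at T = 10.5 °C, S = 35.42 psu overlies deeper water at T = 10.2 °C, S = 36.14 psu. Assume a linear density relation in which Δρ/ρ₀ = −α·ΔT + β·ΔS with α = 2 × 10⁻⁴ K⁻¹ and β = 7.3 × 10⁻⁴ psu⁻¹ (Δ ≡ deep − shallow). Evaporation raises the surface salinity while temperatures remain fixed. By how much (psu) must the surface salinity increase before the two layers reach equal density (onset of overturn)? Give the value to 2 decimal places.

Neutral buoyancy requires −α(T_deep − T_surf) + β(S_deep − S_surf′) = 0.
S_surf′ = S_deep − (α/β)·ΔT = 36.14 − (2 × 10⁻⁴/7.3 × 10⁻⁴)·(-0.3) = 36.2222 psu.
Increase required: 36.2222 − 35.42 = 0.8022 psu.

0.80 psu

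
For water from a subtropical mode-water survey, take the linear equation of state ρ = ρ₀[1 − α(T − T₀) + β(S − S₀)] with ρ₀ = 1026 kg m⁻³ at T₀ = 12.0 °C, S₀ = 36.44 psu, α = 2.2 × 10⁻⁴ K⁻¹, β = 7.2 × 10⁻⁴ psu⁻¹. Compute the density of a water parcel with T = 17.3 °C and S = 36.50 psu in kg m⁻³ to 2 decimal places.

T − T₀ = +5.3 K, S − S₀ = +0.06 psu.
Bracket = 1 − α·(+5.3) + β·(+0.06) = 1 + (-1.1228 × 10⁻³) = 0.9988772.
ρ = 1026 × 0.9988772 = 1024.85 kg m⁻³.

1024.85 kg m⁻³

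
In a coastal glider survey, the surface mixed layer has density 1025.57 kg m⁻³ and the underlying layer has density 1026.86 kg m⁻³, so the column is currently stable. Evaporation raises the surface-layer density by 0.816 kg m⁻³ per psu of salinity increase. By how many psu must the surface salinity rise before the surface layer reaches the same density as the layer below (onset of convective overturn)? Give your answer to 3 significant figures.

Density deficit of the surface layer: 1026.86 − 1025.57 = 1.29 kg m⁻³.
Required change = 1.29 / 0.816 = 1.58 psu.

1.58 psu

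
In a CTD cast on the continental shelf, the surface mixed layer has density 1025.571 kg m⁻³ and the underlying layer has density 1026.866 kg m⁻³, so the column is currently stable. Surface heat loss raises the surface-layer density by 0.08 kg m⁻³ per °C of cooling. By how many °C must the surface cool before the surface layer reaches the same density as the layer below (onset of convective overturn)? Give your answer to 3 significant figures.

Density deficit of the surface layer: 1026.866 − 1025.571 = 1.295 kg m⁻³.
Required change = 1.295 / 0.08 = 16.2 °C.

16.2 °C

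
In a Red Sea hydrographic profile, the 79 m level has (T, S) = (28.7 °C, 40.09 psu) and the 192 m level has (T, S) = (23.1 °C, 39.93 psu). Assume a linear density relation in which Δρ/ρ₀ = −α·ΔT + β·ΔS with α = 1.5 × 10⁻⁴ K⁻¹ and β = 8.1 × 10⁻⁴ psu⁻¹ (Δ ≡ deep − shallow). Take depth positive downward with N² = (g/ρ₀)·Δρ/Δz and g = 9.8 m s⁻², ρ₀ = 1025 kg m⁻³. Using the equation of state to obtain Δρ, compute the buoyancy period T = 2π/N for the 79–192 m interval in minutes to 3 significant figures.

ΔT = -5.6 K, ΔS = -0.16 psu (deep − shallow).
Δρ/ρ₀ = −αΔT + βΔS = 8.40 × 10⁻⁴ − 1.296 × 10⁻⁴ = 7.104 × 10⁻⁴, so Δρ ≈ 0.7282 kg m⁻³.
N² = (g/ρ₀)·Δρ/Δz = g·(Δρ/ρ₀)/Δz = 9.8 × 7.104 × 10⁻⁴ / 113 = 6.1610 × 10⁻⁵ s⁻².
N = √(6.1610 × 10⁻⁵) = 7.8492 × 10⁻³ rad s⁻¹ → T = 2π/N = 800.49 s = 13.341 min ≈ 13.3 min.

13.3 min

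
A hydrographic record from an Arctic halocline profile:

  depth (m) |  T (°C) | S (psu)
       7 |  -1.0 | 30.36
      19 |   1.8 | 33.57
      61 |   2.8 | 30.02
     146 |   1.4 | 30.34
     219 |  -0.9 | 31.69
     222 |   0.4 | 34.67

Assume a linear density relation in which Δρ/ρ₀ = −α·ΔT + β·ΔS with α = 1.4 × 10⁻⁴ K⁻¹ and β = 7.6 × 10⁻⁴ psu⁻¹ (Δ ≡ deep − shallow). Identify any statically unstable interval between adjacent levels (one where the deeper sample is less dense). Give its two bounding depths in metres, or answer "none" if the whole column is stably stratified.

19–61 m

Evaluate Δρ/ρ₀ = −αΔT + βΔS across each adjacent pair:
  7–19 m: −αΔT+βΔS = −(1.4 × 10⁻⁴)(+2.8)+(7.6 × 10⁻⁴)(+3.21) = 2.0 × 10⁻³ → stable
  19–61 m: −αΔT+βΔS = −(1.4 × 10⁻⁴)(+1.0)+(7.6 × 10⁻⁴)(-3.55) = -2.8 × 10⁻³ → UNSTABLE
  61–146 m: −αΔT+βΔS = −(1.4 × 10⁻⁴)(-1.4)+(7.6 × 10⁻⁴)(+0.32) = 4.4 × 10⁻⁴ → stable
  146–219 m: −αΔT+βΔS = −(1.4 × 10⁻⁴)(-2.3)+(7.6 × 10⁻⁴)(+1.35) = 1.3 × 10⁻³ → stable
  219–222 m: −αΔT+βΔS = −(1.4 × 10⁻⁴)(+1.3)+(7.6 × 10⁻⁴)(+2.98) = 2.1 × 10⁻³ → stable
The 19–61 m interval has Δρ < 0: lighter water underlies denser water.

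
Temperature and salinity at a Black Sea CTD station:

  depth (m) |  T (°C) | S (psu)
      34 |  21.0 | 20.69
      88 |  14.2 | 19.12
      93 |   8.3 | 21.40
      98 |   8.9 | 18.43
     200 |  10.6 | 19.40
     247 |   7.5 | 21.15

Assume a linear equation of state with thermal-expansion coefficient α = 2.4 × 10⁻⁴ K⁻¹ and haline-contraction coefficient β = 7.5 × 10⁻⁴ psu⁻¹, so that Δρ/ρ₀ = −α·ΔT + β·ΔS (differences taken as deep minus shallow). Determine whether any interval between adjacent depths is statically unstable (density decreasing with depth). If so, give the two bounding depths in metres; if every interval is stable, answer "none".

93–98 m

Evaluate Δρ/ρ₀ = −αΔT + βΔS across each adjacent pair:
  34–88 m: −αΔT+βΔS = −(2.4 × 10⁻⁴)(-6.8)+(7.5 × 10⁻⁴)(-1.57) = 4.5 × 10⁻⁴ → stable
  88–93 m: −αΔT+βΔS = −(2.4 × 10⁻⁴)(-5.9)+(7.5 × 10⁻⁴)(+2.28) = 3.1 × 10⁻³ → stable
  93–98 m: −αΔT+βΔS = −(2.4 × 10⁻⁴)(+0.6)+(7.5 × 10⁻⁴)(-2.97) = -2.4 × 10⁻³ → UNSTABLE
  98–200 m: −αΔT+βΔS = −(2.4 × 10⁻⁴)(+1.7)+(7.5 × 10⁻⁴)(+0.97) = 3.2 × 10⁻⁴ → stable
  200–247 m: −αΔT+βΔS = −(2.4 × 10⁻⁴)(-3.1)+(7.5 × 10⁻⁴)(+1.75) = 2.1 × 10⁻³ → stable
The 93–98 m interval has Δρ < 0: lighter water underlies denser water.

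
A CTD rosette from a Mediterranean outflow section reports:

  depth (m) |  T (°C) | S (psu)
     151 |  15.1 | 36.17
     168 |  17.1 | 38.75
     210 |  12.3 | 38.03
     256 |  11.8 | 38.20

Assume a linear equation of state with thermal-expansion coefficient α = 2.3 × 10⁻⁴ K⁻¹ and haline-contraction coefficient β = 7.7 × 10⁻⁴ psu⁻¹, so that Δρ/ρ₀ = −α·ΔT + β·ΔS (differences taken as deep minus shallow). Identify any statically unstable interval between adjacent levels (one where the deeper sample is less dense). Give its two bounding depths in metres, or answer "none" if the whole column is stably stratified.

none

Evaluate Δρ/ρ₀ = −αΔT + βΔS across each adjacent pair:
  151–168 m: −αΔT+βΔS = −(2.3 × 10⁻⁴)(+2.0)+(7.7 × 10⁻⁴)(+2.58) = 1.5 × 10⁻³ → stable
  168–210 m: −αΔT+βΔS = −(2.3 × 10⁻⁴)(-4.8)+(7.7 × 10⁻⁴)(-0.72) = 5.5 × 10⁻⁴ → stable
  210–256 m: −αΔT+βΔS = −(2.3 × 10⁻⁴)(-0.5)+(7.7 × 10⁻⁴)(+0.17) = 2.5 × 10⁻⁴ → stable
Every interval has Δρ > 0: the column is stably stratified throughout.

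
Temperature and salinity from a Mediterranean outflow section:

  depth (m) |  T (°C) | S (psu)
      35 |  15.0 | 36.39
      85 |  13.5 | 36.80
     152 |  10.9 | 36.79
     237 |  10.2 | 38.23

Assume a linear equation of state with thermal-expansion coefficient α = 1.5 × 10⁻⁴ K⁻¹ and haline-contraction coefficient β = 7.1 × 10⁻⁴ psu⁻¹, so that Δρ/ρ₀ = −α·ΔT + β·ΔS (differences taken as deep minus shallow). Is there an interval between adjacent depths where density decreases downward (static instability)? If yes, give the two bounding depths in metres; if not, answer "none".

Evaluate Δρ/ρ₀ = −αΔT + βΔS across each adjacent pair:
  35–85 m: −αΔT+βΔS = −(1.5 × 10⁻⁴)(-1.5)+(7.1 × 10⁻⁴)(+0.41) = 5.2 × 10⁻⁴ → stable
  85–152 m: −αΔT+βΔS = −(1.5 × 10⁻⁴)(-2.6)+(7.1 × 10⁻⁴)(-0.01) = 3.8 × 10⁻⁴ → stable
  152–237 m: −αΔT+βΔS = −(1.5 × 10⁻⁴)(-0.7)+(7.1 × 10⁻⁴)(+1.44) = 1.1 × 10⁻³ → stable
Every interval has Δρ > 0: the column is stably stratified throughout.

none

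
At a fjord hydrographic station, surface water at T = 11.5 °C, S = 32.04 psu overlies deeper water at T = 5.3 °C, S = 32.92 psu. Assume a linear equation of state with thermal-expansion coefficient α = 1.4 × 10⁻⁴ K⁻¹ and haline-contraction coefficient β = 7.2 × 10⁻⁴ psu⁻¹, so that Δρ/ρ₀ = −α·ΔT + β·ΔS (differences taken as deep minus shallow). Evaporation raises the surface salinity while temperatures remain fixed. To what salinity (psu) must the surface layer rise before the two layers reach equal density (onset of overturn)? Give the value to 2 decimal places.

Neutral buoyancy requires −α(T_deep − T_surf) + β(S_deep − S_surf′) = 0.
S_surf′ = S_deep − (α/β)·ΔT = 32.92 − (1.4 × 10⁻⁴/7.2 × 10⁻⁴)·(-6.2) = 34.1256 psu.
Increase required: 34.1256 − 32.04 = 2.0856 psu.

34.13 psu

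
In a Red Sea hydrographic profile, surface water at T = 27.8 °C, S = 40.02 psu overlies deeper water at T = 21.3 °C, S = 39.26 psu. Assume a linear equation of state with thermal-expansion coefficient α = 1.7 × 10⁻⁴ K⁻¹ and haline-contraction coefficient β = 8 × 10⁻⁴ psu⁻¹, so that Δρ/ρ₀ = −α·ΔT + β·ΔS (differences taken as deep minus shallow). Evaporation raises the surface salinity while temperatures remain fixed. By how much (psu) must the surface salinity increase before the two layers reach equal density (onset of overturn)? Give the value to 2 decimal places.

0.62 psu

Neutral buoyancy requires −α(T_deep − T_surf) + β(S_deep − S_surf′) = 0.
S_surf′ = S_deep − (α/β)·ΔT = 39.26 − (1.7 × 10⁻⁴/8 × 10⁻⁴)·(-6.5) = 40.6412 psu.
Increase required: 40.6412 − 40.02 = 0.6212 psu.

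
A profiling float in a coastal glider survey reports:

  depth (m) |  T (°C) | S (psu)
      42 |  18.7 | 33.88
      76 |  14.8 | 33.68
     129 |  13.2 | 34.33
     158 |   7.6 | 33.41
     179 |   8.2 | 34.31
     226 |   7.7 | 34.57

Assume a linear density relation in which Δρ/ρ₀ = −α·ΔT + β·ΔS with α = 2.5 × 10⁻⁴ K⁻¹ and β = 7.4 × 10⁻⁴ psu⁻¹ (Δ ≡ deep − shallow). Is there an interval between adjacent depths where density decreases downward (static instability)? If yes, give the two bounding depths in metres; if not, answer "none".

none

Evaluate Δρ/ρ₀ = −αΔT + βΔS across each adjacent pair:
  42–76 m: −αΔT+βΔS = −(2.5 × 10⁻⁴)(-3.9)+(7.4 × 10⁻⁴)(-0.20) = 8.3 × 10⁻⁴ → stable
  76–129 m: −αΔT+βΔS = −(2.5 × 10⁻⁴)(-1.6)+(7.4 × 10⁻⁴)(+0.65) = 8.8 × 10⁻⁴ → stable
  129–158 m: −αΔT+βΔS = −(2.5 × 10⁻⁴)(-5.6)+(7.4 × 10⁻⁴)(-0.92) = 7.2 × 10⁻⁴ → stable
  158–179 m: −αΔT+βΔS = −(2.5 × 10⁻⁴)(+0.6)+(7.4 × 10⁻⁴)(+0.90) = 5.2 × 10⁻⁴ → stable
  179–226 m: −αΔT+βΔS = −(2.5 × 10⁻⁴)(-0.5)+(7.4 × 10⁻⁴)(+0.26) = 3.2 × 10⁻⁴ → stable
Every interval has Δρ > 0: the column is stably stratified throughout.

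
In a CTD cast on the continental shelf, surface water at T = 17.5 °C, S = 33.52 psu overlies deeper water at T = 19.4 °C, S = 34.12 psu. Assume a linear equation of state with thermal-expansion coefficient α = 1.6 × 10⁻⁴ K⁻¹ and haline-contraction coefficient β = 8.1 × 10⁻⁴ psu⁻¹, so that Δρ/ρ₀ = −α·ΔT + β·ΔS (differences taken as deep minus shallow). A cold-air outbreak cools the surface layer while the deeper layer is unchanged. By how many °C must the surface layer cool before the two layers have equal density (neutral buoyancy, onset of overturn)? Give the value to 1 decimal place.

1.1 °C

Neutral buoyancy requires Δρ = 0, i.e. −α(T_deep − T_surf′) + β(S_deep − S_surf) = 0.
T_surf′ = T_deep − (β/α)·ΔS = 19.4 − (8.1 × 10⁻⁴/1.6 × 10⁻⁴)·(+0.60) = 16.363 °C.
Cooling required: 17.5 − (16.363) = 1.137 °C.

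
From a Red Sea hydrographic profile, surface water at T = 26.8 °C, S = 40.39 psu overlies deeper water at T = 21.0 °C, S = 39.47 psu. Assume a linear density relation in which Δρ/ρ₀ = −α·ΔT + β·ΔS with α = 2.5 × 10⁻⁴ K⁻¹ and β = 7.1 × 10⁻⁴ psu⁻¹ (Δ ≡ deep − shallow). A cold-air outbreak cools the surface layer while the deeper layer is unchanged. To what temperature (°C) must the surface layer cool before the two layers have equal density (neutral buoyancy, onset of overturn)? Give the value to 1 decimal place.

23.6 °C

Neutral buoyancy requires Δρ = 0, i.e. −α(T_deep − T_surf′) + β(S_deep − S_surf) = 0.
T_surf′ = T_deep − (β/α)·ΔS = 21.0 − (7.1 × 10⁻⁴/2.5 × 10⁻⁴)·(-0.92) = 23.613 °C.
Cooling required: 26.8 − (23.613) = 3.187 °C.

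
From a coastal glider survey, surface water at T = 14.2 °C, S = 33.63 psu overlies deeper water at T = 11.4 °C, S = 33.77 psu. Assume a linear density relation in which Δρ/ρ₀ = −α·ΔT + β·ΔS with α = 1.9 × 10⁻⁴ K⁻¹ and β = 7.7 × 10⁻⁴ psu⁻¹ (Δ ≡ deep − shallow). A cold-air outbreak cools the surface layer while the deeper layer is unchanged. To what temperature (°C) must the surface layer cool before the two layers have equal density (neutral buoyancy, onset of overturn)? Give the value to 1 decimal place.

Neutral buoyancy requires Δρ = 0, i.e. −α(T_deep − T_surf′) + β(S_deep − S_surf) = 0.
T_surf′ = T_deep − (β/α)·ΔS = 11.4 − (7.7 × 10⁻⁴/1.9 × 10⁻⁴)·(+0.14) = 10.833 °C.
Cooling required: 14.2 − (10.833) = 3.367 °C.

10.8 °C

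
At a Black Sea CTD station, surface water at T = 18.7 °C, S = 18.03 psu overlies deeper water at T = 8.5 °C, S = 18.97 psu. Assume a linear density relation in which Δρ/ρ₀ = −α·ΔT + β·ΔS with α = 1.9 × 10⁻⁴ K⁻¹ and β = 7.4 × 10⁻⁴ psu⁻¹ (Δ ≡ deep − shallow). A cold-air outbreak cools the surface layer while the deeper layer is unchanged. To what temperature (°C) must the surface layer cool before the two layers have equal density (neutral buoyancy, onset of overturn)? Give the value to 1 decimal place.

4.8 °C

Neutral buoyancy requires Δρ = 0, i.e. −α(T_deep − T_surf′) + β(S_deep − S_surf) = 0.
T_surf′ = T_deep − (β/α)·ΔS = 8.5 − (7.4 × 10⁻⁴/1.9 × 10⁻⁴)·(+0.94) = 4.839 °C.
Cooling required: 18.7 − (4.839) = 13.861 °C.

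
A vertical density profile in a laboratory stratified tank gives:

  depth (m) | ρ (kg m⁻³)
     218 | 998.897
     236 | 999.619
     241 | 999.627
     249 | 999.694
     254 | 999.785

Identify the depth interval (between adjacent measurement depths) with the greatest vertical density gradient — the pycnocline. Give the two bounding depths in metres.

218–236 m

Compute the density gradient over each adjacent pair:
  218–236 m: Δρ/Δz = 0.722/18 = 0.040 kg m⁻⁴
  236–241 m: Δρ/Δz = 0.008/5 = 1.6 × 10⁻³ kg m⁻⁴
  241–249 m: Δρ/Δz = 0.067/8 = 8.4 × 10⁻³ kg m⁻⁴
  249–254 m: Δρ/Δz = 0.091/5 = 0.018 kg m⁻⁴
The largest gradient is in the 218–236 m interval — the pycnocline.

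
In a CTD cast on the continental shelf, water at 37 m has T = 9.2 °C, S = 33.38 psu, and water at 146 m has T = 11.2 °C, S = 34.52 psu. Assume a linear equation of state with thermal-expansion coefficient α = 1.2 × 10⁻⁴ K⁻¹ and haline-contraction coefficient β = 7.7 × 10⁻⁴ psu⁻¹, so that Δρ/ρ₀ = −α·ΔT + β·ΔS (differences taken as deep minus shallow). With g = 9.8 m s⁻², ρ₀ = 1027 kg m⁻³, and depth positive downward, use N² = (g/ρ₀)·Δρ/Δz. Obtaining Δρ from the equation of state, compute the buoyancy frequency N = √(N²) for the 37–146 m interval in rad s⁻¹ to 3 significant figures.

ΔT = +2.0 K, ΔS = +1.14 psu (deep − shallow).
Δρ/ρ₀ = −αΔT + βΔS = -2.40 × 10⁻⁴ + 8.778 × 10⁻⁴ = 6.378 × 10⁻⁴, so Δρ ≈ 0.6550 kg m⁻³.
N² = (g/ρ₀)·Δρ/Δz = g·(Δρ/ρ₀)/Δz = 9.8 × 6.378 × 10⁻⁴ / 109 = 5.7343 × 10⁻⁵ s⁻².
N = √(5.7343 × 10⁻⁵) = 7.5725 × 10⁻³ rad s⁻¹ ≈ 7.57 × 10⁻³ rad s⁻¹.

7.57 × 10⁻³ rad s⁻¹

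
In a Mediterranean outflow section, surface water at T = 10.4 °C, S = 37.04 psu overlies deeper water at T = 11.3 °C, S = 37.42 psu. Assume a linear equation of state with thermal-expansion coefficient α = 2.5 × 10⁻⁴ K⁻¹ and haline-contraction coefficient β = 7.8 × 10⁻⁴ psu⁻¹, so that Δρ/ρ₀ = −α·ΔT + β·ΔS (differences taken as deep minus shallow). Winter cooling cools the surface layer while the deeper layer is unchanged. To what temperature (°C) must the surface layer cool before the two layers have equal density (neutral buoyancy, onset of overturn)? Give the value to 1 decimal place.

10.1 °C

Neutral buoyancy requires Δρ = 0, i.e. −α(T_deep − T_surf′) + β(S_deep − S_surf) = 0.
T_surf′ = T_deep − (β/α)·ΔS = 11.3 − (7.8 × 10⁻⁴/2.5 × 10⁻⁴)·(+0.38) = 10.114 °C.
Cooling required: 10.4 − (10.114) = 0.286 °C.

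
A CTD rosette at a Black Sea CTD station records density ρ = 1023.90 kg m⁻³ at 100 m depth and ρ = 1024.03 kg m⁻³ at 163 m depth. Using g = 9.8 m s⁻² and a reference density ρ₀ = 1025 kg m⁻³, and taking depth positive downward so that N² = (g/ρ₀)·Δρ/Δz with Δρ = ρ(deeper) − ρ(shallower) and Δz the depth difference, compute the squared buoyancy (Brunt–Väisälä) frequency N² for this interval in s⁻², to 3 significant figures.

1.97 × 10⁻⁵ s⁻²

Δρ = 1024.03 − 1023.90 = 0.13 kg m⁻³ over Δz = 163 − 100 = 63 m.
N² = (9.8/1025) × (0.13/63) = 1.9729 × 10⁻⁵ s⁻² ≈ 1.97 × 10⁻⁵ s⁻².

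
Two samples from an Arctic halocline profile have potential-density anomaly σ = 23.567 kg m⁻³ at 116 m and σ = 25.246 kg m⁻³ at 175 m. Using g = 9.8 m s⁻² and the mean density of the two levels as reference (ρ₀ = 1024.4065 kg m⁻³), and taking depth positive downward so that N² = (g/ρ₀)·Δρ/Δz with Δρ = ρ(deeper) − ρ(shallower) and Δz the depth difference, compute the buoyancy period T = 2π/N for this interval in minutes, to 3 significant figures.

6.35 min

Δρ = 1025.246 − 1023.567 = 1.679 kg m⁻³ over Δz = 175 − 116 = 59 m.
N² = (9.8/1024.4065) × (1.679/59) = 2.7224 × 10⁻⁴ s⁻².
N = √(2.7224 × 10⁻⁴) = 0.016500 rad s⁻¹, so T = 2π/N = 380.80 s = 6.3467 min ≈ 6.35 min.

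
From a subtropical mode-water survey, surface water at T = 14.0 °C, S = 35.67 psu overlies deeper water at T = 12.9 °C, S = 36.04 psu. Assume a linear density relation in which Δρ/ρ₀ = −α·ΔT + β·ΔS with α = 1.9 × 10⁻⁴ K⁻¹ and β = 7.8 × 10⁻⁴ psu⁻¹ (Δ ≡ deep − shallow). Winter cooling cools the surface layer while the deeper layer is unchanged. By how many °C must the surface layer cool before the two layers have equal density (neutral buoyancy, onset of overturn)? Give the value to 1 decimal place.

Neutral buoyancy requires Δρ = 0, i.e. −α(T_deep − T_surf′) + β(S_deep − S_surf) = 0.
T_surf′ = T_deep − (β/α)·ΔS = 12.9 − (7.8 × 10⁻⁴/1.9 × 10⁻⁴)·(+0.37) = 11.381 °C.
Cooling required: 14.0 − (11.381) = 2.619 °C.

2.6 °C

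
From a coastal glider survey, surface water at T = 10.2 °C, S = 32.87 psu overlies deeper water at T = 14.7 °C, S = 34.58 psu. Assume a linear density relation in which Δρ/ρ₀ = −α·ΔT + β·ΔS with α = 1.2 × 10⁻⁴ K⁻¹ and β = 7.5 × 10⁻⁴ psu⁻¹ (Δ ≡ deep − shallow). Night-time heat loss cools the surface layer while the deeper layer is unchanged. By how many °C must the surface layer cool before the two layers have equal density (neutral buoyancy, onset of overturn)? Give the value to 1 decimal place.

6.2 °C

Neutral buoyancy requires Δρ = 0, i.e. −α(T_deep − T_surf′) + β(S_deep − S_surf) = 0.
T_surf′ = T_deep − (β/α)·ΔS = 14.7 − (7.5 × 10⁻⁴/1.2 × 10⁻⁴)·(+1.71) = 4.012 °C.
Cooling required: 10.2 − (4.012) = 6.188 °C.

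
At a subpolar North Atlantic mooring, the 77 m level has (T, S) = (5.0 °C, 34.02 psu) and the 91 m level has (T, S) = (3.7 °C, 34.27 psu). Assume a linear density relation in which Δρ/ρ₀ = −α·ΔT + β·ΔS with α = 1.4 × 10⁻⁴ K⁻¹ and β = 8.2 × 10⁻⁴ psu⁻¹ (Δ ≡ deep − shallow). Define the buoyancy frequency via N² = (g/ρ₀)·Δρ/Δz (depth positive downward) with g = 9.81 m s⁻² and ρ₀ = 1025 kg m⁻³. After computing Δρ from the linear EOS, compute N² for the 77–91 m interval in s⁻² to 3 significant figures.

ΔT = -1.3 K, ΔS = +0.25 psu (deep − shallow).
Δρ/ρ₀ = −αΔT + βΔS = 1.82 × 10⁻⁴ + 2.05 × 10⁻⁴ = 3.87 × 10⁻⁴, so Δρ ≈ 0.3967 kg m⁻³.
N² = (g/ρ₀)·Δρ/Δz = g·(Δρ/ρ₀)/Δz = 9.81 × 3.87 × 10⁻⁴ / 14 = 2.7118 × 10⁻⁴ s⁻² ≈ 2.71 × 10⁻⁴ s⁻².

2.71 × 10⁻⁴ s⁻²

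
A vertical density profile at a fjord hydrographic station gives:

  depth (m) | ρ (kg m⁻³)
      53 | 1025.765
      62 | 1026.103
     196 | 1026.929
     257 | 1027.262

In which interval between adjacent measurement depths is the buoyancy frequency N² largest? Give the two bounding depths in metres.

53–62 m

Compute the density gradient over each adjacent pair:
  53–62 m: Δρ/Δz = 0.338/9 = 0.038 kg m⁻⁴
  62–196 m: Δρ/Δz = 0.826/134 = 6.2 × 10⁻³ kg m⁻⁴
  196–257 m: Δρ/Δz = 0.333/61 = 5.5 × 10⁻³ kg m⁻⁴
The largest gradient is in the 53–62 m interval — the pycnocline.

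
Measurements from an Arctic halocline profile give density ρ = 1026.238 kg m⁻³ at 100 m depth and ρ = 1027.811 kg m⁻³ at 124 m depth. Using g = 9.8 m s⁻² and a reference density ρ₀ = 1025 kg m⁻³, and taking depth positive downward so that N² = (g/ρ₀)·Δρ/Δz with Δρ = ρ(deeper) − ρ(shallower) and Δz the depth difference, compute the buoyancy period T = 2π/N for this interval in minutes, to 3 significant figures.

4.18 min

Δρ = 1027.811 − 1026.238 = 1.573 kg m⁻³ over Δz = 124 − 100 = 24 m.
N² = (9.8/1025) × (1.573/24) = 6.2664 × 10⁻⁴ s⁻².
N = √(6.2664 × 10⁻⁴) = 0.025033 rad s⁻¹, so T = 2π/N = 251.00 s = 4.1833 min ≈ 4.18 min.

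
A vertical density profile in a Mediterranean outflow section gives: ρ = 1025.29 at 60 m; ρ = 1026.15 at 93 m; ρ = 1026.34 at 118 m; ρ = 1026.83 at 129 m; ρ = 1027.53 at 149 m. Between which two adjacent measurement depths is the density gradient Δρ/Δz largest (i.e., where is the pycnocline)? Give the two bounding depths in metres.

Compute the density gradient over each adjacent pair:
  60–93 m: Δρ/Δz = 0.86/33 = 0.026 kg m⁻⁴
  93–118 m: Δρ/Δz = 0.19/25 = 7.6 × 10⁻³ kg m⁻⁴
  118–129 m: Δρ/Δz = 0.49/11 = 0.045 kg m⁻⁴
  129–149 m: Δρ/Δz = 0.70/20 = 0.035 kg m⁻⁴
The largest gradient is in the 118–129 m interval — the pycnocline.

118–129 m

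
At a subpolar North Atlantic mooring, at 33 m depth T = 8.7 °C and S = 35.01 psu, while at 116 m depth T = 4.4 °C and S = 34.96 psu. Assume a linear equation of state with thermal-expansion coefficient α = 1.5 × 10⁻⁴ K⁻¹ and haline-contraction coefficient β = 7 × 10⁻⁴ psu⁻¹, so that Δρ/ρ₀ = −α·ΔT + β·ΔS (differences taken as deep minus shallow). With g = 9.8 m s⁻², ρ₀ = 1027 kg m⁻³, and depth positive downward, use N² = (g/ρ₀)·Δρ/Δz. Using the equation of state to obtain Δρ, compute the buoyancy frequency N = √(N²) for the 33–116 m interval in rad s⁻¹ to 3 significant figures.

8.49 × 10⁻³ rad s⁻¹

ΔT = -4.3 K, ΔS = -0.05 psu (deep − shallow).
Δρ/ρ₀ = −αΔT + βΔS = 6.45 × 10⁻⁴ − 3.50 × 10⁻⁵ = 6.10 × 10⁻⁴, so Δρ ≈ 0.6265 kg m⁻³.
N² = (g/ρ₀)·Δρ/Δz = g·(Δρ/ρ₀)/Δz = 9.8 × 6.10 × 10⁻⁴ / 83 = 7.2024 × 10⁻⁵ s⁻².
N = √(7.2024 × 10⁻⁵) = 8.4867 × 10⁻³ rad s⁻¹ ≈ 8.49 × 10⁻³ rad s⁻¹.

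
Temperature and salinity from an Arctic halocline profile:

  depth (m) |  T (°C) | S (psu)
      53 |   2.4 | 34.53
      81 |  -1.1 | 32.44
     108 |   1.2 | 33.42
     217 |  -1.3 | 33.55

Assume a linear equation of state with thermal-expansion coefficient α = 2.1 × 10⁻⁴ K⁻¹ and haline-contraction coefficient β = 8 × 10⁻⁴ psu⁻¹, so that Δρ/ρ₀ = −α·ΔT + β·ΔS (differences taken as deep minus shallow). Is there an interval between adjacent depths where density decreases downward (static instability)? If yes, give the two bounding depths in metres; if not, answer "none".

Evaluate Δρ/ρ₀ = −αΔT + βΔS across each adjacent pair:
  53–81 m: −αΔT+βΔS = −(2.1 × 10⁻⁴)(-3.5)+(8 × 10⁻⁴)(-2.09) = -9.4 × 10⁻⁴ → UNSTABLE
  81–108 m: −αΔT+βΔS = −(2.1 × 10⁻⁴)(+2.3)+(8 × 10⁻⁴)(+0.98) = 3.0 × 10⁻⁴ → stable
  108–217 m: −αΔT+βΔS = −(2.1 × 10⁻⁴)(-2.5)+(8 × 10⁻⁴)(+0.13) = 6.3 × 10⁻⁴ → stable
The 53–81 m interval has Δρ < 0: lighter water underlies denser water.

53–81 m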